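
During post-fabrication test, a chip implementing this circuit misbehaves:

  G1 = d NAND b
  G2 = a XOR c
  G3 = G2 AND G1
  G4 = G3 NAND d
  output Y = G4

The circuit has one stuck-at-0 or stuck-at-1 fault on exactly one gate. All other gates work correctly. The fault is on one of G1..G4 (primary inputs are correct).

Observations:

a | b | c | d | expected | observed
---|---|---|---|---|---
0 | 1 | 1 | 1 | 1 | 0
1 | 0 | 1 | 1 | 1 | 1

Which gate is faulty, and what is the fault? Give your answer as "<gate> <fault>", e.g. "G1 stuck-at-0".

G1 stuck-at-1

Fault-free values for test 1 (a=0, b=1, c=1, d=1): G1=0, G2=1, G3=0, G4=1, giving Y=1. Observed 0.
Test 1: faults giving observed 0 are {G1 stuck-at-1, G3 stuck-at-1, G4 stuck-at-0}.
Test 2 (a=1, b=0, c=1, d=1): fault-free G1=1, G2=0, G3=0, G4=1 → 1; observed 1. Eliminates G3 stuck-at-1, G4 stuck-at-0.
Only G1 stuck-at-1 is consistent with every test.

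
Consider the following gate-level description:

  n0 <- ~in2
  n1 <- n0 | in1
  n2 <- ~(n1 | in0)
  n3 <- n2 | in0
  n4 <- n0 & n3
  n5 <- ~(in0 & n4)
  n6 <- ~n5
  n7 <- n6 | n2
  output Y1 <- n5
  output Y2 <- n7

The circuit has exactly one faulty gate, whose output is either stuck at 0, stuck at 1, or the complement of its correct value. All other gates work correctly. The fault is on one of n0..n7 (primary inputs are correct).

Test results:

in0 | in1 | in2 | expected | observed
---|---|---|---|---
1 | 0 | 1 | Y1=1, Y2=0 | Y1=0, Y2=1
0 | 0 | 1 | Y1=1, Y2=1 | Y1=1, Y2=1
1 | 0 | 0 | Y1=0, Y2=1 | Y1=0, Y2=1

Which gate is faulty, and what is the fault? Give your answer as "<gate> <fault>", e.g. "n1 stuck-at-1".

Fault-free values for test 1 (in0=1, in1=0, in2=1): n0=0, n1=0, n2=0, n3=1, n4=0, n5=1, n6=0, n7=0, giving Y1=1, Y2=0. Observed Y1=0, Y2=1.
Test 1: faults giving observed Y1=0, Y2=1 are {n0 stuck-at-1, n0 inverted output, n4 stuck-at-1, n4 inverted output, n5 stuck-at-0, n5 inverted output}.
Test 2 (in0=0, in1=0, in2=1): fault-free n0=0, n1=0, n2=1, n3=1, n4=0, n5=1, n6=0, n7=1 → Y1=1, Y2=1; observed Y1=1, Y2=1. Eliminates n0 stuck-at-1, n0 inverted output, n5 stuck-at-0, n5 inverted output.
Test 3 (in0=1, in1=0, in2=0): fault-free n0=1, n1=1, n2=0, n3=1, n4=1, n5=0, n6=1, n7=1 → Y1=0, Y2=1; observed Y1=0, Y2=1. Eliminates n4 inverted output.
Only n4 stuck-at-1 is consistent with every test.

n4 stuck-at-1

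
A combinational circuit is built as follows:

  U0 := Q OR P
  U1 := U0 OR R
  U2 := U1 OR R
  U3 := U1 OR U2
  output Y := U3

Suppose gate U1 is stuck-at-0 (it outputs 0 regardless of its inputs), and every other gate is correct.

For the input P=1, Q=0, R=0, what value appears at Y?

Propagate with U1 forced: U0=1, U1=0 [stuck-at-0], U2=0, U3=0.
So Y = 0. (Without the fault it would be 1.)

0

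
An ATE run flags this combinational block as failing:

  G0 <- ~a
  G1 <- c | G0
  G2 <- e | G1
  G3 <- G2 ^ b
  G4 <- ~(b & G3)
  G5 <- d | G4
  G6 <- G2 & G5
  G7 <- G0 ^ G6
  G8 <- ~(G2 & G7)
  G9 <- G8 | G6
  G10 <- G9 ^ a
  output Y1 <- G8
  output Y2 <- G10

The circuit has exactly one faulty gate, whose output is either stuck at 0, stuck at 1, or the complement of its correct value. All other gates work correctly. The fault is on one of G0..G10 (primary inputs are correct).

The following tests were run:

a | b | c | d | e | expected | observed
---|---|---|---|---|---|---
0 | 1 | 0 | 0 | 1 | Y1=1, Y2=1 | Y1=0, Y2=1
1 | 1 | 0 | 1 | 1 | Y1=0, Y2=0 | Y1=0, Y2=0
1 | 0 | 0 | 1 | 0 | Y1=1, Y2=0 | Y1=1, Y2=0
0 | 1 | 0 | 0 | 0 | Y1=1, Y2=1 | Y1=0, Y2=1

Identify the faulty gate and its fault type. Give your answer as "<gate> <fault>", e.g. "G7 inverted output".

Fault-free values for test 1 (a=0, b=1, c=0, d=0, e=1): G0=1, G1=1, G2=1, G3=0, G4=1, G5=1, G6=1, G7=0, G8=1, G9=1, G10=1, giving Y1=1, Y2=1. Observed Y1=0, Y2=1.
Test 1: faults giving observed Y1=0, Y2=1 are {G0 stuck-at-0, G0 inverted output, G7 stuck-at-1, G7 inverted output, G8 stuck-at-0, G8 inverted output}.
Test 2 (a=1, b=1, c=0, d=1, e=1): fault-free G0=0, G1=0, G2=1, G3=0, G4=1, G5=1, G6=1, G7=1, G8=0, G9=1, G10=0 → Y1=0, Y2=0; observed Y1=0, Y2=0. Eliminates G0 inverted output, G7 inverted output, G8 inverted output.
Test 3 (a=1, b=0, c=0, d=1, e=0): fault-free G0=0, G1=0, G2=0, G3=0, G4=1, G5=1, G6=0, G7=0, G8=1, G9=1, G10=0 → Y1=1, Y2=0; observed Y1=1, Y2=0. Eliminates G8 stuck-at-0.
Test 4 (a=0, b=1, c=0, d=0, e=0): fault-free G0=1, G1=1, G2=1, G3=0, G4=1, G5=1, G6=1, G7=0, G8=1, G9=1, G10=1 → Y1=1, Y2=1; observed Y1=0, Y2=1. Eliminates G0 stuck-at-0.
Only G7 stuck-at-1 is consistent with every test.

G7 stuck-at-1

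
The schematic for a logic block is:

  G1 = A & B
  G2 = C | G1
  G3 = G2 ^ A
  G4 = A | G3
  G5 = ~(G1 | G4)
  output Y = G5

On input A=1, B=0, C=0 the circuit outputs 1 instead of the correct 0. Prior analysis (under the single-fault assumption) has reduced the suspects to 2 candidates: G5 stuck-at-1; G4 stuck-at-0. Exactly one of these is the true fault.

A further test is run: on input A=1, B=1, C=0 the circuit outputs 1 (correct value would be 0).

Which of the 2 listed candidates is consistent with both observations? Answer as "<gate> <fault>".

Evaluate each candidate on input A=1, B=1, C=0:
  G5 stuck-at-1: G1=1, G2=1, G3=0, G4=1, G5=1 [stuck-at-1] → 1 — matches
  G4 stuck-at-0: G1=1, G2=1, G3=0, G4=0 [stuck-at-0], G5=0 → 0 — eliminated
Only G5 stuck-at-1 reproduces the observed 1.

G5 stuck-at-1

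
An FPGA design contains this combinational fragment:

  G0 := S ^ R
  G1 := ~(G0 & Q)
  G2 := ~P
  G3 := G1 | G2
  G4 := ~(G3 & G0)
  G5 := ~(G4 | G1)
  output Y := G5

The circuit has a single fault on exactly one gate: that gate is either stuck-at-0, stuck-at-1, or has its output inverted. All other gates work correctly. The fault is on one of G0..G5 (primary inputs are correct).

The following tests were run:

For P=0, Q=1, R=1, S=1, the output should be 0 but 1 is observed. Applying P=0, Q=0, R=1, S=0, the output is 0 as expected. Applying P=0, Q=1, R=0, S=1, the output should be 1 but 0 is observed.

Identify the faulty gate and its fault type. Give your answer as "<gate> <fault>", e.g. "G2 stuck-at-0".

G0 inverted output

Fault-free values for test 1 (P=0, Q=1, R=1, S=1): G0=0, G1=1, G2=1, G3=1, G4=1, G5=0, giving Y=0. Observed 1.
Test 1: faults giving observed 1 are {G0 stuck-at-1, G0 inverted output, G5 stuck-at-1, G5 inverted output}.
Test 2 (P=0, Q=0, R=1, S=0): fault-free G0=1, G1=1, G2=1, G3=1, G4=0, G5=0 → 0; observed 0. Eliminates G5 stuck-at-1, G5 inverted output.
Test 3 (P=0, Q=1, R=0, S=1): fault-free G0=1, G1=0, G2=1, G3=1, G4=0, G5=1 → 1; observed 0. Eliminates G0 stuck-at-1.
Only G0 inverted output is consistent with every test.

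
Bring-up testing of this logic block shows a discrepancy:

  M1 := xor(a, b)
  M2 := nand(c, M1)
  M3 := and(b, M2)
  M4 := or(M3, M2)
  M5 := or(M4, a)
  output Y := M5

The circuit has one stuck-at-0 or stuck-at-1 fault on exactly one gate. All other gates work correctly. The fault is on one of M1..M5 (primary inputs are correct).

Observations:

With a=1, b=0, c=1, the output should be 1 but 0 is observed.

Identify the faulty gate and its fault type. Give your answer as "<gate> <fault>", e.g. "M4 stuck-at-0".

Fault-free values for test 1 (a=1, b=0, c=1): M1=1, M2=0, M3=0, M4=0, M5=1, giving Y=1. Observed 0.
Test 1: faults giving observed 0 are {M5 stuck-at-0}.
Only M5 stuck-at-0 is consistent with every test.

M5 stuck-at-0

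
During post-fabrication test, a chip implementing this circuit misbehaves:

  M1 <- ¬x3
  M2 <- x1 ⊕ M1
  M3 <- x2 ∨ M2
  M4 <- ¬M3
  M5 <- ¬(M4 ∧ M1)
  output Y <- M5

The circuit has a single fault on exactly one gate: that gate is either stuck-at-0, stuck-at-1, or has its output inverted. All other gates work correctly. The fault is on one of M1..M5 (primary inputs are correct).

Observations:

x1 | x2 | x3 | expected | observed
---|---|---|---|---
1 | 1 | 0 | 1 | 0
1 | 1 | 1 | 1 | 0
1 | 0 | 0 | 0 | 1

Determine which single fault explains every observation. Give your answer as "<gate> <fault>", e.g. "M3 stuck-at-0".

M5 inverted output

Fault-free values for test 1 (x1=1, x2=1, x3=0): M1=1, M2=0, M3=1, M4=0, M5=1, giving Y=1. Observed 0.
Test 1: faults giving observed 0 are {M3 stuck-at-0, M3 inverted output, M4 stuck-at-1, M4 inverted output, M5 stuck-at-0, M5 inverted output}.
Test 2 (x1=1, x2=1, x3=1): fault-free M1=0, M2=1, M3=1, M4=0, M5=1 → 1; observed 0. Eliminates M3 stuck-at-0, M3 inverted output, M4 stuck-at-1, M4 inverted output.
Test 3 (x1=1, x2=0, x3=0): fault-free M1=1, M2=0, M3=0, M4=1, M5=0 → 0; observed 1. Eliminates M5 stuck-at-0.
Only M5 inverted output is consistent with every test.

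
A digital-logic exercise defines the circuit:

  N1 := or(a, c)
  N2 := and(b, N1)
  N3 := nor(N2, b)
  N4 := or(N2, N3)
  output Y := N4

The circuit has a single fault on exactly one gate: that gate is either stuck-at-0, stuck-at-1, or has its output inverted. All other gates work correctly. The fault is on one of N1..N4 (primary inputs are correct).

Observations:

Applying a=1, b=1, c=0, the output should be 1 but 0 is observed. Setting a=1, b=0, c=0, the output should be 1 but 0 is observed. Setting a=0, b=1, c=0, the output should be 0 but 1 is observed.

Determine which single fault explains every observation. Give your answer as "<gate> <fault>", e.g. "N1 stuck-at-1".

N4 inverted output

Fault-free values for test 1 (a=1, b=1, c=0): N1=1, N2=1, N3=0, N4=1, giving Y=1. Observed 0.
Test 1: faults giving observed 0 are {N1 stuck-at-0, N1 inverted output, N2 stuck-at-0, N2 inverted output, N4 stuck-at-0, N4 inverted output}.
Test 2 (a=1, b=0, c=0): fault-free N1=1, N2=0, N3=1, N4=1 → 1; observed 0. Eliminates N1 stuck-at-0, N1 inverted output, N2 stuck-at-0, N2 inverted output.
Test 3 (a=0, b=1, c=0): fault-free N1=0, N2=0, N3=0, N4=0 → 0; observed 1. Eliminates N4 stuck-at-0.
Only N4 inverted output is consistent with every test.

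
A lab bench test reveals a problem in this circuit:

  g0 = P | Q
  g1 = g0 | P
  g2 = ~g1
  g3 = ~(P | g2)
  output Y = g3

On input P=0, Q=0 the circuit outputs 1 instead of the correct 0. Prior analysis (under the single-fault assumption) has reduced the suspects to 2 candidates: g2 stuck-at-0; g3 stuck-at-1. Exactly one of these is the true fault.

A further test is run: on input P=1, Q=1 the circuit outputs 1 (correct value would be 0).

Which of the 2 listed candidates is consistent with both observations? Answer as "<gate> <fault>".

Evaluate each candidate on input P=1, Q=1:
  g2 stuck-at-0: g0=1, g1=1, g2=0 [stuck-at-0], g3=0 → 0 — eliminated
  g3 stuck-at-1: g0=1, g1=1, g2=0, g3=1 [stuck-at-1] → 1 — matches
Only g3 stuck-at-1 reproduces the observed 1.

g3 stuck-at-1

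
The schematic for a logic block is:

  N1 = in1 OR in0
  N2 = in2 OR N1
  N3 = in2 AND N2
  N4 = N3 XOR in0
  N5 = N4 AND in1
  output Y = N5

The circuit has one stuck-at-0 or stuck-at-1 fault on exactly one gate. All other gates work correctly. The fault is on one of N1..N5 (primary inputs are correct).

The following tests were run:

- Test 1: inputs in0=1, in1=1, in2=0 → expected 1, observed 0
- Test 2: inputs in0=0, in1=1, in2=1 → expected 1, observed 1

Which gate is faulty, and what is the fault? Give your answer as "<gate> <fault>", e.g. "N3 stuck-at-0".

Fault-free values for test 1 (in0=1, in1=1, in2=0): N1=1, N2=1, N3=0, N4=1, N5=1, giving Y=1. Observed 0.
Test 1: faults giving observed 0 are {N3 stuck-at-1, N4 stuck-at-0, N5 stuck-at-0}.
Test 2 (in0=0, in1=1, in2=1): fault-free N1=1, N2=1, N3=1, N4=1, N5=1 → 1; observed 1. Eliminates N4 stuck-at-0, N5 stuck-at-0.
Only N3 stuck-at-1 is consistent with every test.

N3 stuck-at-1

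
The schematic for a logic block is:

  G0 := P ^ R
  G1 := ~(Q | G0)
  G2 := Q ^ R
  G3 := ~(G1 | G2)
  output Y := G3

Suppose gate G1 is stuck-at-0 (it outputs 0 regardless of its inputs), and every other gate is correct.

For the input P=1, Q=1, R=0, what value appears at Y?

0

Propagate with G1 forced: G0=1, G1=0 [stuck-at-0], G2=1, G3=0.
So Y = 0. (Same as the fault-free value — the fault is masked on this input.)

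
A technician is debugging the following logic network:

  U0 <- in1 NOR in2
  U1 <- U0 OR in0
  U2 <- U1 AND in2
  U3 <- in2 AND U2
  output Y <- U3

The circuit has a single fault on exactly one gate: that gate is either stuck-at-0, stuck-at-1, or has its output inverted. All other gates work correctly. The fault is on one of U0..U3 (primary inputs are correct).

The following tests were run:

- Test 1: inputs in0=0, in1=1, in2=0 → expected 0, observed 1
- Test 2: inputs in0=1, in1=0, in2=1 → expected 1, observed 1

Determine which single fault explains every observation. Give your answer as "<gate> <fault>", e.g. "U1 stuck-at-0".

U3 stuck-at-1

Fault-free values for test 1 (in0=0, in1=1, in2=0): U0=0, U1=0, U2=0, U3=0, giving Y=0. Observed 1.
Test 1: faults giving observed 1 are {U3 stuck-at-1, U3 inverted output}.
Test 2 (in0=1, in1=0, in2=1): fault-free U0=0, U1=1, U2=1, U3=1 → 1; observed 1. Eliminates U3 inverted output.
Only U3 stuck-at-1 is consistent with every test.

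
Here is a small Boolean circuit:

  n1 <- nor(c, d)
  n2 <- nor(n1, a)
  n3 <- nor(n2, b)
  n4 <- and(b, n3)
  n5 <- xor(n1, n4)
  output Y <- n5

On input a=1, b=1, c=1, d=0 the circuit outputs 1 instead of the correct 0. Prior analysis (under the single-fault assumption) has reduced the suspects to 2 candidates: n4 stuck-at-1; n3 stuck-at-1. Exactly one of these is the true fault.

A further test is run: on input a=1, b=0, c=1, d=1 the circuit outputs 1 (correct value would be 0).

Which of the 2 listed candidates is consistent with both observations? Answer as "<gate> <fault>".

Evaluate each candidate on input a=1, b=0, c=1, d=1:
  n4 stuck-at-1: n1=0, n2=0, n3=1, n4=1 [stuck-at-1], n5=1 → 1 — matches
  n3 stuck-at-1: n1=0, n2=0, n3=1 [stuck-at-1], n4=0, n5=0 → 0 — eliminated
Only n4 stuck-at-1 reproduces the observed 1.

n4 stuck-at-1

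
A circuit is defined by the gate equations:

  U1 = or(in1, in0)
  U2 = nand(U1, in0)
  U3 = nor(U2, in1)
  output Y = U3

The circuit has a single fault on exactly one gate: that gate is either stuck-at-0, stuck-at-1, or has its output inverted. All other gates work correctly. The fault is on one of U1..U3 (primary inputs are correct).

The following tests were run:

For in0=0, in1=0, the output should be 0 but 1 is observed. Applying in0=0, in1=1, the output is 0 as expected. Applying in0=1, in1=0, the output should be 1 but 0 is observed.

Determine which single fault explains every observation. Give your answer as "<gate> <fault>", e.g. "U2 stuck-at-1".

Fault-free values for test 1 (in0=0, in1=0): U1=0, U2=1, U3=0, giving Y=0. Observed 1.
Test 1: faults giving observed 1 are {U2 stuck-at-0, U2 inverted output, U3 stuck-at-1, U3 inverted output}.
Test 2 (in0=0, in1=1): fault-free U1=1, U2=1, U3=0 → 0; observed 0. Eliminates U3 stuck-at-1, U3 inverted output.
Test 3 (in0=1, in1=0): fault-free U1=1, U2=0, U3=1 → 1; observed 0. Eliminates U2 stuck-at-0.
Only U2 inverted output is consistent with every test.

U2 inverted output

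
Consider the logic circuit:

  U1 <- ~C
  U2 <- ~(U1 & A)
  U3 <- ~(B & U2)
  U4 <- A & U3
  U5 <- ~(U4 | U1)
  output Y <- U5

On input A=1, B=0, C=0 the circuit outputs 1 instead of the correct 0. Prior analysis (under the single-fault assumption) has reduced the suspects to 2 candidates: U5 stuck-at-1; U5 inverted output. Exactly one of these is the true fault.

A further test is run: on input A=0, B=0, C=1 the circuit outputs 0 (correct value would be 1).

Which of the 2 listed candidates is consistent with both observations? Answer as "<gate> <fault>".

Evaluate each candidate on input A=0, B=0, C=1:
  U5 stuck-at-1: U1=0, U2=1, U3=1, U4=0, U5=1 [stuck-at-1] → 1 — eliminated
  U5 inverted output: U1=0, U2=1, U3=1, U4=0, U5=0 [inverted output] → 0 — matches
Only U5 inverted output reproduces the observed 0.

U5 inverted output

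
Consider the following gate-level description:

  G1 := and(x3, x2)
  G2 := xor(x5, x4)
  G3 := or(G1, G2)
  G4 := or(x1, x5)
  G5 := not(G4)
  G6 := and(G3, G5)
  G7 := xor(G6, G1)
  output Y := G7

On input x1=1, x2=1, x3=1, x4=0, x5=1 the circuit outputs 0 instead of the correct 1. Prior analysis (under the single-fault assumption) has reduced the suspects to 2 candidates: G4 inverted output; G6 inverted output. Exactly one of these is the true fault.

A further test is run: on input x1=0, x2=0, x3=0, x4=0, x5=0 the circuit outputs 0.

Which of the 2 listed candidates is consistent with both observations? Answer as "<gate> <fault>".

G4 inverted output

Evaluate each candidate on input x1=0, x2=0, x3=0, x4=0, x5=0:
  G4 inverted output: G1=0, G2=0, G3=0, G4=1 [inverted output], G5=0, G6=0, G7=0 → 0 — matches
  G6 inverted output: G1=0, G2=0, G3=0, G4=0, G5=1, G6=1 [inverted output], G7=1 → 1 — eliminated
Only G4 inverted output reproduces the observed 0.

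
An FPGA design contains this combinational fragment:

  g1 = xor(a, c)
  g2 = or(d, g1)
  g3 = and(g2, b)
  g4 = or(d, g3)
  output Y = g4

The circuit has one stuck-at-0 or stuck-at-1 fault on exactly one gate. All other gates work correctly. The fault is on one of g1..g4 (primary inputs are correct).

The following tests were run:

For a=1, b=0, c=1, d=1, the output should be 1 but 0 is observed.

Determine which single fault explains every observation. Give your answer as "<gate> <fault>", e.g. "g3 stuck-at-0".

g4 stuck-at-0

Fault-free values for test 1 (a=1, b=0, c=1, d=1): g1=0, g2=1, g3=0, g4=1, giving Y=1. Observed 0.
Test 1: faults giving observed 0 are {g4 stuck-at-0}.
Only g4 stuck-at-0 is consistent with every test.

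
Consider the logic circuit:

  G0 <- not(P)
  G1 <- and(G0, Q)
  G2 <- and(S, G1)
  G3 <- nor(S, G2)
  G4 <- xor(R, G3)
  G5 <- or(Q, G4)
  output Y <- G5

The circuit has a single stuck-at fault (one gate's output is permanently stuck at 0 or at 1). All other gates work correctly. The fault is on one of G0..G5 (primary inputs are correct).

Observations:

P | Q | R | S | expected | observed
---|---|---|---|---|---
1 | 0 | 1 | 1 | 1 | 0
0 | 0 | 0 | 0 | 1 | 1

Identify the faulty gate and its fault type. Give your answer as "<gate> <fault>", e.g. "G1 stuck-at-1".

G3 stuck-at-1

Fault-free values for test 1 (P=1, Q=0, R=1, S=1): G0=0, G1=0, G2=0, G3=0, G4=1, G5=1, giving Y=1. Observed 0.
Test 1: faults giving observed 0 are {G3 stuck-at-1, G4 stuck-at-0, G5 stuck-at-0}.
Test 2 (P=0, Q=0, R=0, S=0): fault-free G0=1, G1=0, G2=0, G3=1, G4=1, G5=1 → 1; observed 1. Eliminates G4 stuck-at-0, G5 stuck-at-0.
Only G3 stuck-at-1 is consistent with every test.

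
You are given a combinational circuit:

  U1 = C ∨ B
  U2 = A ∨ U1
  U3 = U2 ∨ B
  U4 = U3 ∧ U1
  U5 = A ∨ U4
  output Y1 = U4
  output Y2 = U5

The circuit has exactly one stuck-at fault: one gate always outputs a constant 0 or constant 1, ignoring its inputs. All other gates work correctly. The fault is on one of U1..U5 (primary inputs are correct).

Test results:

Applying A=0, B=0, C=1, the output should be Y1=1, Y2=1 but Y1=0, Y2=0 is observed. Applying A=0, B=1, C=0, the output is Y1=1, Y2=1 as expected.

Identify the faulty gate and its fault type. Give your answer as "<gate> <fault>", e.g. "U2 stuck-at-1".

Fault-free values for test 1 (A=0, B=0, C=1): U1=1, U2=1, U3=1, U4=1, U5=1, giving Y1=1, Y2=1. Observed Y1=0, Y2=0.
Test 1: faults giving observed Y1=0, Y2=0 are {U1 stuck-at-0, U2 stuck-at-0, U3 stuck-at-0, U4 stuck-at-0}.
Test 2 (A=0, B=1, C=0): fault-free U1=1, U2=1, U3=1, U4=1, U5=1 → Y1=1, Y2=1; observed Y1=1, Y2=1. Eliminates U1 stuck-at-0, U3 stuck-at-0, U4 stuck-at-0.
Only U2 stuck-at-0 is consistent with every test.

U2 stuck-at-0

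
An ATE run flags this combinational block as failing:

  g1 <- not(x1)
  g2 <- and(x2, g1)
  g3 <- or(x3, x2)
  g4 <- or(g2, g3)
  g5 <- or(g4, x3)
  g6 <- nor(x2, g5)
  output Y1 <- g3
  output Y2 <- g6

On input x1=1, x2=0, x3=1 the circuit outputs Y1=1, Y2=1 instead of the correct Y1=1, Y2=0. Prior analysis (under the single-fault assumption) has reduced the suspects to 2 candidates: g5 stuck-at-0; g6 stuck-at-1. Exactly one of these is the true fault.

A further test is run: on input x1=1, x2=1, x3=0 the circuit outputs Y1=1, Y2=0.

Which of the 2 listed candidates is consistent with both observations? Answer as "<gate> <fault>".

g5 stuck-at-0

Evaluate each candidate on input x1=1, x2=1, x3=0:
  g5 stuck-at-0: g1=0, g2=0, g3=1, g4=1, g5=0 [stuck-at-0], g6=0 → Y1=1, Y2=0 — matches
  g6 stuck-at-1: g1=0, g2=0, g3=1, g4=1, g5=1, g6=1 [stuck-at-1] → Y1=1, Y2=1 — eliminated
Only g5 stuck-at-0 reproduces the observed Y1=1, Y2=0.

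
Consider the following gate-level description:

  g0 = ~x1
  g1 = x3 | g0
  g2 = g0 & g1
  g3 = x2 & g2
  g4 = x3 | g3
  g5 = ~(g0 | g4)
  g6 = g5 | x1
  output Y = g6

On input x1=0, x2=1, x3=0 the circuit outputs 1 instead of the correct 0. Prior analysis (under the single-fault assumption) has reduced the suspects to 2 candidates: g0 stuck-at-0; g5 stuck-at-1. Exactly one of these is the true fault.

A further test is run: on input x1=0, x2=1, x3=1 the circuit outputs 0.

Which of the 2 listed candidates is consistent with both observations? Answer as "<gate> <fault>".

Evaluate each candidate on input x1=0, x2=1, x3=1:
  g0 stuck-at-0: g0=0 [stuck-at-0], g1=1, g2=0, g3=0, g4=1, g5=0, g6=0 → 0 — matches
  g5 stuck-at-1: g0=1, g1=1, g2=1, g3=1, g4=1, g5=1 [stuck-at-1], g6=1 → 1 — eliminated
Only g0 stuck-at-0 reproduces the observed 0.

g0 stuck-at-0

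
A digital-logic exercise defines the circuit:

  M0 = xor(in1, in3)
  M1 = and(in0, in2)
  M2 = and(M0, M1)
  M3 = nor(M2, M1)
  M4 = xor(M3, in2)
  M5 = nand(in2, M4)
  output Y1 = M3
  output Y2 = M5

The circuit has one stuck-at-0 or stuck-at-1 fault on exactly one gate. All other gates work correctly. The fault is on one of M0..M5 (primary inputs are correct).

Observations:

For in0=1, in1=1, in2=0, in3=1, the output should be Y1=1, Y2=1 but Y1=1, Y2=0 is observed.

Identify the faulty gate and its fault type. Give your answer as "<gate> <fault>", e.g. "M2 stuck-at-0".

M5 stuck-at-0

Fault-free values for test 1 (in0=1, in1=1, in2=0, in3=1): M0=0, M1=0, M2=0, M3=1, M4=1, M5=1, giving Y1=1, Y2=1. Observed Y1=1, Y2=0.
Test 1: faults giving observed Y1=1, Y2=0 are {M5 stuck-at-0}.
Only M5 stuck-at-0 is consistent with every test.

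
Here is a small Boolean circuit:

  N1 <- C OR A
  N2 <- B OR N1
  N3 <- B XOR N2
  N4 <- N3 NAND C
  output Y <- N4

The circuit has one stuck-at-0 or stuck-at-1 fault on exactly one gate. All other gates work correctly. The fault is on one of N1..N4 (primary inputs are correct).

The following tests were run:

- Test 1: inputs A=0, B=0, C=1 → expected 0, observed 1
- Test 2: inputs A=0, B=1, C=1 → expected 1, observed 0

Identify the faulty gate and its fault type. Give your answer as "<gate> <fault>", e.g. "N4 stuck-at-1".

Fault-free values for test 1 (A=0, B=0, C=1): N1=1, N2=1, N3=1, N4=0, giving Y=0. Observed 1.
Test 1: faults giving observed 1 are {N1 stuck-at-0, N2 stuck-at-0, N3 stuck-at-0, N4 stuck-at-1}.
Test 2 (A=0, B=1, C=1): fault-free N1=1, N2=1, N3=0, N4=1 → 1; observed 0. Eliminates N1 stuck-at-0, N3 stuck-at-0, N4 stuck-at-1.
Only N2 stuck-at-0 is consistent with every test.

N2 stuck-at-0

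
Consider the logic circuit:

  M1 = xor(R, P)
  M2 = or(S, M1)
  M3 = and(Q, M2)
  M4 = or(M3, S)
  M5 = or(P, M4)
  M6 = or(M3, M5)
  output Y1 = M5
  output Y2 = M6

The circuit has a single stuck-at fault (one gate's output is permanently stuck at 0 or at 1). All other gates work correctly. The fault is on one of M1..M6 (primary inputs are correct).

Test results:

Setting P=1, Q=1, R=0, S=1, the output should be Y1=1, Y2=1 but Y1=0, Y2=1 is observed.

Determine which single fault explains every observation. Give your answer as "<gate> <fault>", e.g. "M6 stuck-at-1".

Fault-free values for test 1 (P=1, Q=1, R=0, S=1): M1=1, M2=1, M3=1, M4=1, M5=1, M6=1, giving Y1=1, Y2=1. Observed Y1=0, Y2=1.
Test 1: faults giving observed Y1=0, Y2=1 are {M5 stuck-at-0}.
Only M5 stuck-at-0 is consistent with every test.

M5 stuck-at-0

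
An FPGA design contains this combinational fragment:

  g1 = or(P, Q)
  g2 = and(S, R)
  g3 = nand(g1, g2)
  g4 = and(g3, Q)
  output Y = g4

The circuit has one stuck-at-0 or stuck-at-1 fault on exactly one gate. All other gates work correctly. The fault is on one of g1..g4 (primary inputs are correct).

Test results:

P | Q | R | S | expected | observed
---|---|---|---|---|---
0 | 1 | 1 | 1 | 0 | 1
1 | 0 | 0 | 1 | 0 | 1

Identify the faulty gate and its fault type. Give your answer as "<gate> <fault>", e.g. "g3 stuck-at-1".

Fault-free values for test 1 (P=0, Q=1, R=1, S=1): g1=1, g2=1, g3=0, g4=0, giving Y=0. Observed 1.
Test 1: faults giving observed 1 are {g1 stuck-at-0, g2 stuck-at-0, g3 stuck-at-1, g4 stuck-at-1}.
Test 2 (P=1, Q=0, R=0, S=1): fault-free g1=1, g2=0, g3=1, g4=0 → 0; observed 1. Eliminates g1 stuck-at-0, g2 stuck-at-0, g3 stuck-at-1.
Only g4 stuck-at-1 is consistent with every test.

g4 stuck-at-1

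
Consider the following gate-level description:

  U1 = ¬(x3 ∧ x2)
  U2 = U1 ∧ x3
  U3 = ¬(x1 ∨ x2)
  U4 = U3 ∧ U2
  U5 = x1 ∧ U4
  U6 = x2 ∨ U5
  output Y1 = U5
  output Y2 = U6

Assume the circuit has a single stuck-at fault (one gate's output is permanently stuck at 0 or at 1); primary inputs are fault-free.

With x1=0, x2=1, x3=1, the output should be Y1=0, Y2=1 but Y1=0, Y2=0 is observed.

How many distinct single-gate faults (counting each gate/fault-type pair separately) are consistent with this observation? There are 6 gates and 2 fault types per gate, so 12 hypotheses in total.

1

Fault-free: U1=0, U2=0, U3=0, U4=0, U5=0, U6=1 → Y1=0, Y2=1. Observed Y1=0, Y2=0.
  U1 stuck-at-0: output Y1=0, Y2=1 ✗
  U1 stuck-at-1: output Y1=0, Y2=1 ✗
  U2 stuck-at-0: output Y1=0, Y2=1 ✗
  U2 stuck-at-1: output Y1=0, Y2=1 ✗
  U3 stuck-at-0: output Y1=0, Y2=1 ✗
  U3 stuck-at-1: output Y1=0, Y2=1 ✗
  U4 stuck-at-0: output Y1=0, Y2=1 ✗
  U4 stuck-at-1: output Y1=0, Y2=1 ✗
  U5 stuck-at-0: output Y1=0, Y2=1 ✗
  U5 stuck-at-1: output Y1=1, Y2=1 ✗
  U6 stuck-at-0: output Y1=0, Y2=0 ✓
  U6 stuck-at-1: output Y1=0, Y2=1 ✗
Consistent faults: {U6 stuck-at-0} — 1 in all.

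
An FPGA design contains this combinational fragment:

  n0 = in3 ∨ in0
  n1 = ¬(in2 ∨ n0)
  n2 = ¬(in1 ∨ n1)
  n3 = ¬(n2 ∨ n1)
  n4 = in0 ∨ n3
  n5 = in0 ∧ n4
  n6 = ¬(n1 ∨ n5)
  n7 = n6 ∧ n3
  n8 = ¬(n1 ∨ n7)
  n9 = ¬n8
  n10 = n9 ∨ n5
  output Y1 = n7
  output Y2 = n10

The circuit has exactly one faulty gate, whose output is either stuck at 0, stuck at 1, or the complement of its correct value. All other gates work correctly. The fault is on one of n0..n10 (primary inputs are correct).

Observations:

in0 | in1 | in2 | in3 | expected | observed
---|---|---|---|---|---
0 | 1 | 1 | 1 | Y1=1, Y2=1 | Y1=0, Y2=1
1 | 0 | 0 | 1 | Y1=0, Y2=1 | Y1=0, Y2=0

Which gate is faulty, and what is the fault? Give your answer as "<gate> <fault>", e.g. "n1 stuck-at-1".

Fault-free values for test 1 (in0=0, in1=1, in2=1, in3=1): n0=1, n1=0, n2=0, n3=1, n4=1, n5=0, n6=1, n7=1, n8=0, n9=1, n10=1, giving Y1=1, Y2=1. Observed Y1=0, Y2=1.
Test 1: faults giving observed Y1=0, Y2=1 are {n1 stuck-at-1, n1 inverted output, n5 stuck-at-1, n5 inverted output}.
Test 2 (in0=1, in1=0, in2=0, in3=1): fault-free n0=1, n1=0, n2=1, n3=0, n4=1, n5=1, n6=0, n7=0, n8=1, n9=0, n10=1 → Y1=0, Y2=1; observed Y1=0, Y2=0. Eliminates n1 stuck-at-1, n1 inverted output, n5 stuck-at-1.
Only n5 inverted output is consistent with every test.

n5 inverted output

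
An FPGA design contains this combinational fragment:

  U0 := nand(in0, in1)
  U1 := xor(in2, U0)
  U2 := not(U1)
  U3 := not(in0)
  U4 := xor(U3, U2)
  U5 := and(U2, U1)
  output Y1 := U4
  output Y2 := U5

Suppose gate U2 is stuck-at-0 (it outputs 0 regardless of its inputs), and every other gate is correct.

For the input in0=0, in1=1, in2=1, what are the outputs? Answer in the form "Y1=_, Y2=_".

Y1=1, Y2=0

Propagate with U2 forced: U0=1, U1=0, U2=0 [stuck-at-0], U3=1, U4=1, U5=0.
So the outputs are Y1=1, Y2=0. (Without the fault they would be Y1=0, Y2=0.)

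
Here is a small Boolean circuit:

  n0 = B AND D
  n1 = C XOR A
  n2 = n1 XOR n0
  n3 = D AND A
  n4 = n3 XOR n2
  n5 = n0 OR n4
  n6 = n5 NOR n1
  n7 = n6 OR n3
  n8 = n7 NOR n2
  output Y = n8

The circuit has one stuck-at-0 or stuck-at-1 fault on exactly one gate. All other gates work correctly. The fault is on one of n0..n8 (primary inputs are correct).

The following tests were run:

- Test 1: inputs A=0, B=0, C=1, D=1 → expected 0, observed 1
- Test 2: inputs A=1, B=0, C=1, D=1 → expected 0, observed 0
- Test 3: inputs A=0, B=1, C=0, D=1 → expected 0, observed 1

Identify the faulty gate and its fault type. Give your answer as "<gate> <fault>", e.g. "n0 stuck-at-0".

Fault-free values for test 1 (A=0, B=0, C=1, D=1): n0=0, n1=1, n2=1, n3=0, n4=1, n5=1, n6=0, n7=0, n8=0, giving Y=0. Observed 1.
Test 1: faults giving observed 1 are {n0 stuck-at-1, n2 stuck-at-0, n8 stuck-at-1}.
Test 2 (A=1, B=0, C=1, D=1): fault-free n0=0, n1=0, n2=0, n3=1, n4=1, n5=1, n6=0, n7=1, n8=0 → 0; observed 0. Eliminates n8 stuck-at-1.
Test 3 (A=0, B=1, C=0, D=1): fault-free n0=1, n1=0, n2=1, n3=0, n4=1, n5=1, n6=0, n7=0, n8=0 → 0; observed 1. Eliminates n0 stuck-at-1.
Only n2 stuck-at-0 is consistent with every test.

n2 stuck-at-0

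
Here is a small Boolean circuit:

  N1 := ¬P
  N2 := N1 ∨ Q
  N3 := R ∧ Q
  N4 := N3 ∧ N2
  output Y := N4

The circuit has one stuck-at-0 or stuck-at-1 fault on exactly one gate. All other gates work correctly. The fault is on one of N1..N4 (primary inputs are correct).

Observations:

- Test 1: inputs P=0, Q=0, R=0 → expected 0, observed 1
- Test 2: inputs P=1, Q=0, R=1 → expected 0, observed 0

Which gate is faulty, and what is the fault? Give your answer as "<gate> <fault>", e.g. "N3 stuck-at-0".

Fault-free values for test 1 (P=0, Q=0, R=0): N1=1, N2=1, N3=0, N4=0, giving Y=0. Observed 1.
Test 1: faults giving observed 1 are {N3 stuck-at-1, N4 stuck-at-1}.
Test 2 (P=1, Q=0, R=1): fault-free N1=0, N2=0, N3=0, N4=0 → 0; observed 0. Eliminates N4 stuck-at-1.
Only N3 stuck-at-1 is consistent with every test.

N3 stuck-at-1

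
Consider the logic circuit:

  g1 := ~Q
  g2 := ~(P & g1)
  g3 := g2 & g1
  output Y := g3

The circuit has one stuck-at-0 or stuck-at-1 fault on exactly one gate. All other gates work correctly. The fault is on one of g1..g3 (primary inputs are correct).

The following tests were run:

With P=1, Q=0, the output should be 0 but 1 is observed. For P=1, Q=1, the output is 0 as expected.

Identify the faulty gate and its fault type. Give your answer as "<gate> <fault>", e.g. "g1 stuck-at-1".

Fault-free values for test 1 (P=1, Q=0): g1=1, g2=0, g3=0, giving Y=0. Observed 1.
Test 1: faults giving observed 1 are {g2 stuck-at-1, g3 stuck-at-1}.
Test 2 (P=1, Q=1): fault-free g1=0, g2=1, g3=0 → 0; observed 0. Eliminates g3 stuck-at-1.
Only g2 stuck-at-1 is consistent with every test.

g2 stuck-at-1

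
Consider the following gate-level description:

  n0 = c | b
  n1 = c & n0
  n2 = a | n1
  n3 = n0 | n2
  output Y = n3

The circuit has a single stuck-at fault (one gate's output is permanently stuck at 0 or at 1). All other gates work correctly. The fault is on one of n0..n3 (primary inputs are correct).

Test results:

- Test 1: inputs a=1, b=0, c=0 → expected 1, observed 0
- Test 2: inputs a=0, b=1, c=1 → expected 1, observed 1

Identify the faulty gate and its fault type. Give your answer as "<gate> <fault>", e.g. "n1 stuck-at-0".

Fault-free values for test 1 (a=1, b=0, c=0): n0=0, n1=0, n2=1, n3=1, giving Y=1. Observed 0.
Test 1: faults giving observed 0 are {n2 stuck-at-0, n3 stuck-at-0}.
Test 2 (a=0, b=1, c=1): fault-free n0=1, n1=1, n2=1, n3=1 → 1; observed 1. Eliminates n3 stuck-at-0.
Only n2 stuck-at-0 is consistent with every test.

n2 stuck-at-0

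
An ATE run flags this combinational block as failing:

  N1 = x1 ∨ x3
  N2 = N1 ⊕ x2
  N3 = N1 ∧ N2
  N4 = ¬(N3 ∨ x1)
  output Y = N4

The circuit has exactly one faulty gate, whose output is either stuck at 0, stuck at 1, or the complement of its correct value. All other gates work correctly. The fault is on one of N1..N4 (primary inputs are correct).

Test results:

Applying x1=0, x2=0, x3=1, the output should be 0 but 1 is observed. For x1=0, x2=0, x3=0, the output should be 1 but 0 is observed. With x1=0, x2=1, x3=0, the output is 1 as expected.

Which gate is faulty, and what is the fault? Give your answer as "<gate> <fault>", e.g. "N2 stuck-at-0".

N1 inverted output

Fault-free values for test 1 (x1=0, x2=0, x3=1): N1=1, N2=1, N3=1, N4=0, giving Y=0. Observed 1.
Test 1: faults giving observed 1 are {N1 stuck-at-0, N1 inverted output, N2 stuck-at-0, N2 inverted output, N3 stuck-at-0, N3 inverted output, N4 stuck-at-1, N4 inverted output}.
Test 2 (x1=0, x2=0, x3=0): fault-free N1=0, N2=0, N3=0, N4=1 → 1; observed 0. Eliminates N1 stuck-at-0, N2 stuck-at-0, N2 inverted output, N3 stuck-at-0, N4 stuck-at-1.
Test 3 (x1=0, x2=1, x3=0): fault-free N1=0, N2=1, N3=0, N4=1 → 1; observed 1. Eliminates N3 inverted output, N4 inverted output.
Only N1 inverted output is consistent with every test.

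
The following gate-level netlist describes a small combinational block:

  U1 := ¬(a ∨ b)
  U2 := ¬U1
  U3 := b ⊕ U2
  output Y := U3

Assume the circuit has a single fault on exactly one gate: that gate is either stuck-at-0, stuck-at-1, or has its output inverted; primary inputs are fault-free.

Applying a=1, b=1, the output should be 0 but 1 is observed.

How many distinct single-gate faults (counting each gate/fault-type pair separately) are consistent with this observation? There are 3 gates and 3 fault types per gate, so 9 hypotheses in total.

6

Fault-free: U1=0, U2=1, U3=0 → 0. Observed 1.
  U1 stuck-at-0: output 0 ✗
  U1 stuck-at-1: output 1 ✓
  U1 inverted output: output 1 ✓
  U2 stuck-at-0: output 1 ✓
  U2 stuck-at-1: output 0 ✗
  U2 inverted output: output 1 ✓
  U3 stuck-at-0: output 0 ✗
  U3 stuck-at-1: output 1 ✓
  U3 inverted output: output 1 ✓
Consistent faults: {U1 stuck-at-1, U1 inverted output, U2 stuck-at-0, U2 inverted output, U3 stuck-at-1, U3 inverted output} — 6 in all.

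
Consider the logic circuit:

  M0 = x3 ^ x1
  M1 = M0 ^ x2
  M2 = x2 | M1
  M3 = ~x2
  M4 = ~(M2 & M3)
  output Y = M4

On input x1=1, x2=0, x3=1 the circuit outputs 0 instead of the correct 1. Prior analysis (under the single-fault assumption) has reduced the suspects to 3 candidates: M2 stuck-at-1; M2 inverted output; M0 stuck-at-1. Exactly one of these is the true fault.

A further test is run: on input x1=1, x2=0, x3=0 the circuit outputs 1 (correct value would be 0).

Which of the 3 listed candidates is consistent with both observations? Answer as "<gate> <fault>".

Evaluate each candidate on input x1=1, x2=0, x3=0:
  M2 stuck-at-1: M0=1, M1=1, M2=1 [stuck-at-1], M3=1, M4=0 → 0 — eliminated
  M2 inverted output: M0=1, M1=1, M2=0 [inverted output], M3=1, M4=1 → 1 — matches
  M0 stuck-at-1: M0=1 [stuck-at-1], M1=1, M2=1, M3=1, M4=0 → 0 — eliminated
Only M2 inverted output reproduces the observed 1.

M2 inverted output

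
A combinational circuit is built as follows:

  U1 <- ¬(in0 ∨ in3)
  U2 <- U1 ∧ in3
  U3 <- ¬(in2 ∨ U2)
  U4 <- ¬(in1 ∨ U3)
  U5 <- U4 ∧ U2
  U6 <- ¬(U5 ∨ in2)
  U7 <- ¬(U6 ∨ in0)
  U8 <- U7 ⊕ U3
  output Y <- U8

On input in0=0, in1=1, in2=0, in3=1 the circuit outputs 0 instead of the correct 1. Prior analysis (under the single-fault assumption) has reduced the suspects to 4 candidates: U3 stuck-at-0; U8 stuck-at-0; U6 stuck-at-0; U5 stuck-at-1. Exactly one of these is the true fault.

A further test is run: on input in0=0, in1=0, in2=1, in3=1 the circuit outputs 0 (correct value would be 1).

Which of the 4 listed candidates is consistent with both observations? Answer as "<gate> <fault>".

Evaluate each candidate on input in0=0, in1=0, in2=1, in3=1:
  U3 stuck-at-0: U1=0, U2=0, U3=0 [stuck-at-0], U4=1, U5=0, U6=0, U7=1, U8=1 → 1 — eliminated
  U8 stuck-at-0: U1=0, U2=0, U3=0, U4=1, U5=0, U6=0, U7=1, U8=0 [stuck-at-0] → 0 — matches
  U6 stuck-at-0: U1=0, U2=0, U3=0, U4=1, U5=0, U6=0 [stuck-at-0], U7=1, U8=1 → 1 — eliminated
  U5 stuck-at-1: U1=0, U2=0, U3=0, U4=1, U5=1 [stuck-at-1], U6=0, U7=1, U8=1 → 1 — eliminated
Only U8 stuck-at-0 reproduces the observed 0.

U8 stuck-at-0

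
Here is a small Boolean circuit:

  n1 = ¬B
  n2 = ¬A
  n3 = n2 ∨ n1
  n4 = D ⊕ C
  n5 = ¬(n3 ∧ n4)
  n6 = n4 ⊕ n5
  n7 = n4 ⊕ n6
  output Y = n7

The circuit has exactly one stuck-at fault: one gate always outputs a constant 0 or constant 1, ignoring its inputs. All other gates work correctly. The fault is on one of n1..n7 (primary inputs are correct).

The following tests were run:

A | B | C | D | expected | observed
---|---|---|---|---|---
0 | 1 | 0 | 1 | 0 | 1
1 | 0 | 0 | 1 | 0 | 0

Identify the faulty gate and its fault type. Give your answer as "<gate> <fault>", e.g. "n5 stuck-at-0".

Fault-free values for test 1 (A=0, B=1, C=0, D=1): n1=0, n2=1, n3=1, n4=1, n5=0, n6=1, n7=0, giving Y=0. Observed 1.
Test 1: faults giving observed 1 are {n2 stuck-at-0, n3 stuck-at-0, n4 stuck-at-0, n5 stuck-at-1, n6 stuck-at-0, n7 stuck-at-1}.
Test 2 (A=1, B=0, C=0, D=1): fault-free n1=1, n2=0, n3=1, n4=1, n5=0, n6=1, n7=0 → 0; observed 0. Eliminates n3 stuck-at-0, n4 stuck-at-0, n5 stuck-at-1, n6 stuck-at-0, n7 stuck-at-1.
Only n2 stuck-at-0 is consistent with every test.

n2 stuck-at-0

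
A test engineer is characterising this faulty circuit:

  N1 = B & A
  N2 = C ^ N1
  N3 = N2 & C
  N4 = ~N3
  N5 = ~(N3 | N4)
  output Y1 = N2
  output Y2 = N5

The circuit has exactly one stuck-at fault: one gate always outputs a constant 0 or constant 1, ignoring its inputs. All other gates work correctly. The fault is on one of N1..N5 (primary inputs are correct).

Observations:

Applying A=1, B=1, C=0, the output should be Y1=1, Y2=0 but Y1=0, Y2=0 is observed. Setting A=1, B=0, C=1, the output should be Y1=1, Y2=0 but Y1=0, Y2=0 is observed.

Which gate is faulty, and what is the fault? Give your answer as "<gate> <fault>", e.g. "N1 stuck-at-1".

Fault-free values for test 1 (A=1, B=1, C=0): N1=1, N2=1, N3=0, N4=1, N5=0, giving Y1=1, Y2=0. Observed Y1=0, Y2=0.
Test 1: faults giving observed Y1=0, Y2=0 are {N1 stuck-at-0, N2 stuck-at-0}.
Test 2 (A=1, B=0, C=1): fault-free N1=0, N2=1, N3=1, N4=0, N5=0 → Y1=1, Y2=0; observed Y1=0, Y2=0. Eliminates N1 stuck-at-0.
Only N2 stuck-at-0 is consistent with every test.

N2 stuck-at-0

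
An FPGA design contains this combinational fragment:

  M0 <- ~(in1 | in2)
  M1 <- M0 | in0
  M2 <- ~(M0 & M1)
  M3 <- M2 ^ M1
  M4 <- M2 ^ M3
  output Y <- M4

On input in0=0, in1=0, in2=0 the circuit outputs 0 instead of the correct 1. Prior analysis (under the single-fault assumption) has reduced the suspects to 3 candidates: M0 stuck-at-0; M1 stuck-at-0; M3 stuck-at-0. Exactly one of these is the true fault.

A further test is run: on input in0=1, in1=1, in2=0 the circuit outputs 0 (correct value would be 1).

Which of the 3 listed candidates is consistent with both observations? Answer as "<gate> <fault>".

Evaluate each candidate on input in0=1, in1=1, in2=0:
  M0 stuck-at-0: M0=0 [stuck-at-0], M1=1, M2=1, M3=0, M4=1 → 1 — eliminated
  M1 stuck-at-0: M0=0, M1=0 [stuck-at-0], M2=1, M3=1, M4=0 → 0 — matches
  M3 stuck-at-0: M0=0, M1=1, M2=1, M3=0 [stuck-at-0], M4=1 → 1 — eliminated
Only M1 stuck-at-0 reproduces the observed 0.

M1 stuck-at-0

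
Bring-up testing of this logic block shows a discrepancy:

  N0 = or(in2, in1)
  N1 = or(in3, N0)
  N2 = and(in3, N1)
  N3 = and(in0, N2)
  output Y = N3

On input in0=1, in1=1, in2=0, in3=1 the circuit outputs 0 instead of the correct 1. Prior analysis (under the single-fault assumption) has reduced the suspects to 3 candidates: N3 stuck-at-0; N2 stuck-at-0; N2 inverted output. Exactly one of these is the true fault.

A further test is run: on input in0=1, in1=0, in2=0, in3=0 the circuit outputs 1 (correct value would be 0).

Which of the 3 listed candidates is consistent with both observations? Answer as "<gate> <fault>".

N2 inverted output

Evaluate each candidate on input in0=1, in1=0, in2=0, in3=0:
  N3 stuck-at-0: N0=0, N1=0, N2=0, N3=0 [stuck-at-0] → 0 — eliminated
  N2 stuck-at-0: N0=0, N1=0, N2=0 [stuck-at-0], N3=0 → 0 — eliminated
  N2 inverted output: N0=0, N1=0, N2=1 [inverted output], N3=1 → 1 — matches
Only N2 inverted output reproduces the observed 1.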